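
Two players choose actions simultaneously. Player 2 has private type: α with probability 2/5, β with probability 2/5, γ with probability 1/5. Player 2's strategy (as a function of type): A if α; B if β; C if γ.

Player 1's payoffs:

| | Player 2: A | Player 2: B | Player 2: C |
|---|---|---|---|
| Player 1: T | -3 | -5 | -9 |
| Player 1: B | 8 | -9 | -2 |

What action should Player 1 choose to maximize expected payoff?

E[T] = 2/5·(-3) + 2/5·(-5) + 1/5·(-9) = -5
E[B] = 2/5·(8) + 2/5·(-9) + 1/5·(-2) = -4/5
Best response: B (-4/5 is the largest).

B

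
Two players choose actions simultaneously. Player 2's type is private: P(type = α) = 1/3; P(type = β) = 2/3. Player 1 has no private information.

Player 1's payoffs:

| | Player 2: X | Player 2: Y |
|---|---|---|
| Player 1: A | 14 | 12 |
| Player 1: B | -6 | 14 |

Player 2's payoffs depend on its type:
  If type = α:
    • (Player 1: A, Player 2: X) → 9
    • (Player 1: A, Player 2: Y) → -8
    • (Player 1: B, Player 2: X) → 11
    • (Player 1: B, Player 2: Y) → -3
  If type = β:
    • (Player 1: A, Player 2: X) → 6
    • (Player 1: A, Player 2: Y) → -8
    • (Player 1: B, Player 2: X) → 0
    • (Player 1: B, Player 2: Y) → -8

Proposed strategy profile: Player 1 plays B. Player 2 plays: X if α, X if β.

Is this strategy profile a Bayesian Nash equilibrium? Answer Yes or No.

No

Player 1 plays B: E[B] = 1/3·(-6) + 2/3·(-6) = -6; E[A] = 14. Not best-responding. ✗
Player 2 (type α), facing B: X gives 11, Y gives -3. Proposed X is best. ✓
Player 2 (type β), facing B: X gives 0, Y gives -8. Proposed X is best. ✓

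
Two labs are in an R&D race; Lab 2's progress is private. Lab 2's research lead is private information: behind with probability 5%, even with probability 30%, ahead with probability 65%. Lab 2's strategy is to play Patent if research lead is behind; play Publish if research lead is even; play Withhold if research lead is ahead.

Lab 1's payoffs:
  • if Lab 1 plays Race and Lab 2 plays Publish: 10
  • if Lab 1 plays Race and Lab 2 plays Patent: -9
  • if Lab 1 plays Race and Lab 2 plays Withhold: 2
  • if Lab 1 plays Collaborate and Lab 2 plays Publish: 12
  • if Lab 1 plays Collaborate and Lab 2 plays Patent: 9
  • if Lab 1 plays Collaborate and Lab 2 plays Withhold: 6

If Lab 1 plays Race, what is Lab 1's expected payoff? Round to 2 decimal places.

E[Race] = 0.05·(-9) + 0.3·10 + 0.65·2 = (-0.45) + 3 + 1.3 = 3.85

3.85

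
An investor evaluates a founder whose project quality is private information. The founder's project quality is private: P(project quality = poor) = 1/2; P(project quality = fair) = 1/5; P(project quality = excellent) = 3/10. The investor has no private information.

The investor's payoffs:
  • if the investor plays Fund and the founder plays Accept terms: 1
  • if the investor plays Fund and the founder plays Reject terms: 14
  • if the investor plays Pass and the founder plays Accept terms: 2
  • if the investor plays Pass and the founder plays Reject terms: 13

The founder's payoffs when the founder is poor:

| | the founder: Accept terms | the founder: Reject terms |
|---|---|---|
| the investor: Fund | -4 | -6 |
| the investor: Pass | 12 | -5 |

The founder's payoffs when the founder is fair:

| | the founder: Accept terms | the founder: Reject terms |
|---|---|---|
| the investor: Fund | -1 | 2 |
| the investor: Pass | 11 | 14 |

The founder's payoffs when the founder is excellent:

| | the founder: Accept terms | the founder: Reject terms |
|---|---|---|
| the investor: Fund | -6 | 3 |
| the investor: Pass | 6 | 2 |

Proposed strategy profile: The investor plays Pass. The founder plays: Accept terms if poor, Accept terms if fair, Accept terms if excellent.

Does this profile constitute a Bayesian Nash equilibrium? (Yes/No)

No

The investor plays Pass: E[Pass] = 1/2·(2) + 1/5·(2) + 3/10·(2) = 2; E[Fund] = 1. Best-responding. ✓
The founder (project quality poor), facing Pass: Accept terms gives 12, Reject terms gives -5. Proposed Accept terms is best. ✓
The founder (project quality fair), facing Pass: Accept terms gives 11, Reject terms gives 14. Proposed Accept terms is not best — profitable deviation exists. ✗
The founder (project quality excellent), facing Pass: Accept terms gives 6, Reject terms gives 2. Proposed Accept terms is best. ✓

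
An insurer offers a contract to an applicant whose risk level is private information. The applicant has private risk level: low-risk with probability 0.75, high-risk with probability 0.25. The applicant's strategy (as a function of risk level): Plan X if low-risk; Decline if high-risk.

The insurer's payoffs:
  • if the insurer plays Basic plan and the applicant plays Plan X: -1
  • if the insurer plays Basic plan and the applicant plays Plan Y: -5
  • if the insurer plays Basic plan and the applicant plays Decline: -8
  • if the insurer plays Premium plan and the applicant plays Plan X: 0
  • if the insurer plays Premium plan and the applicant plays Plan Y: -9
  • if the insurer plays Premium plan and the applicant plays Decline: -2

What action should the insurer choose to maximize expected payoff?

E[Basic plan] = 0.75·(-1) + 0.25·(-8) = -2.75
E[Premium plan] = 0.75·(0) + 0.25·(-2) = -0.5
Best response: Premium plan (-0.5 is the largest).

Premium plan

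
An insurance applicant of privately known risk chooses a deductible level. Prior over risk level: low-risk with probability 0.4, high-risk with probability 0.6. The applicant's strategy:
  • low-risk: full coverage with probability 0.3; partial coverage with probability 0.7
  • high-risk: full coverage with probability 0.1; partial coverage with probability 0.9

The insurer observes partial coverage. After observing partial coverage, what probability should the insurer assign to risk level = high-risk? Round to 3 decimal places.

0.659

Apply Bayes' rule using the sender's strategy as the likelihood.
P(partial coverage) = 0.4·0.7 + 0.6·0.9 = 0.82
P(high-risk | partial coverage) = (0.6·0.9) / 0.82 = 0.54 / 0.82 = 0.658537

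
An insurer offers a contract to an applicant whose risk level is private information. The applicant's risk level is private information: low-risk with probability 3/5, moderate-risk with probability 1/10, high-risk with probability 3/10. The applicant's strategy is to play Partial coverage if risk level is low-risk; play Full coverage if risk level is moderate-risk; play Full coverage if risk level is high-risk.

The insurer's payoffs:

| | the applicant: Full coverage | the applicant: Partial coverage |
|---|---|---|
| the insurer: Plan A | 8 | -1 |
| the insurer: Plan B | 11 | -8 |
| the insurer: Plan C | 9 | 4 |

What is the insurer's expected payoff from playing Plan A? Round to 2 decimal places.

2.60

Take the expectation over the applicant's risk level, weighting each type's action by its prior probability.
E[Plan A] = 3/5·(-1) + 1/10·8 + 3/10·8 = (-3/5) + 4/5 + 12/5 = 13/5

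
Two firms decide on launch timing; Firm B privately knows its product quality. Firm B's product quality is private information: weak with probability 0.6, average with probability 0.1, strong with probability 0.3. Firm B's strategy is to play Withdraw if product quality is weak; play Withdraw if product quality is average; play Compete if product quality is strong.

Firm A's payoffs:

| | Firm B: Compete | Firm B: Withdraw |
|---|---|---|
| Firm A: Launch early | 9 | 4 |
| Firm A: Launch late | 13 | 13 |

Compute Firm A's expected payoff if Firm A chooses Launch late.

E[Launch late] = 0.6·13 + 0.1·13 + 0.3·13 = 7.8 + 1.3 + 3.9 = 13

13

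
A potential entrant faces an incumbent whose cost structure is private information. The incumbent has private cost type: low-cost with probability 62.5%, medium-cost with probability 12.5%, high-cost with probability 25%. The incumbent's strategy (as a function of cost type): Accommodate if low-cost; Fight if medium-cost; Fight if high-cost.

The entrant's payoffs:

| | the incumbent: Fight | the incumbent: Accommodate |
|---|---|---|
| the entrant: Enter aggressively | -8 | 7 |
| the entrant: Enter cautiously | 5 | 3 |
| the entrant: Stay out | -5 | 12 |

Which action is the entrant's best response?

Stay out

Compute the entrant's expected payoff for each action, taking the expectation over the incumbent's type.
E[Enter aggressively] = 0.625·(7) + 0.125·(-8) + 0.25·(-8) = 1.375
E[Enter cautiously] = 0.625·(3) + 0.125·(5) + 0.25·(5) = 3.75
E[Stay out] = 0.625·(12) + 0.125·(-5) + 0.25·(-5) = 5.625
Best response: Stay out (5.625 is the largest).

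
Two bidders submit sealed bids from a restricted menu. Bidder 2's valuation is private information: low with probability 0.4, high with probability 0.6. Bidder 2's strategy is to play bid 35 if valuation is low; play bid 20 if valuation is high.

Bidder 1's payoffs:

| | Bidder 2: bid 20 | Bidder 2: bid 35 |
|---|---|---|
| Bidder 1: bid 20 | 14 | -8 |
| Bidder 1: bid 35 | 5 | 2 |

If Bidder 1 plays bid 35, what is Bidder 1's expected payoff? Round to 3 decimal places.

Take the expectation over Bidder 2's valuation, weighting each type's action by its prior probability.
E[bid 35] = 0.4·2 + 0.6·5 = 0.8 + 3 = 3.8

3.800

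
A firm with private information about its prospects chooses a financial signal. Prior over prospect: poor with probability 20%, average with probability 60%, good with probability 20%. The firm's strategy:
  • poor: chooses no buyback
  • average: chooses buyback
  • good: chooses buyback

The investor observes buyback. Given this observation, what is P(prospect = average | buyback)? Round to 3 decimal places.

0.750

Apply Bayes' rule using the sender's strategy as the likelihood.
P(buyback) = 0.2·0 + 0.6·1 + 0.2·1 = 0.8
P(average | buyback) = (0.6·1) / 0.8 = 0.6 / 0.8 = 0.75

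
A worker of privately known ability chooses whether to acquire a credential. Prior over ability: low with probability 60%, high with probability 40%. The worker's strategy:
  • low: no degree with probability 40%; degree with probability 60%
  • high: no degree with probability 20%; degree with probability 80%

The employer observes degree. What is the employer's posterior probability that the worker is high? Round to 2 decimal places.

P(degree) = 0.6·0.6 + 0.4·0.8 = 0.68
P(high | degree) = (0.4·0.8) / 0.68 = 0.32 / 0.68 = 0.470588

0.47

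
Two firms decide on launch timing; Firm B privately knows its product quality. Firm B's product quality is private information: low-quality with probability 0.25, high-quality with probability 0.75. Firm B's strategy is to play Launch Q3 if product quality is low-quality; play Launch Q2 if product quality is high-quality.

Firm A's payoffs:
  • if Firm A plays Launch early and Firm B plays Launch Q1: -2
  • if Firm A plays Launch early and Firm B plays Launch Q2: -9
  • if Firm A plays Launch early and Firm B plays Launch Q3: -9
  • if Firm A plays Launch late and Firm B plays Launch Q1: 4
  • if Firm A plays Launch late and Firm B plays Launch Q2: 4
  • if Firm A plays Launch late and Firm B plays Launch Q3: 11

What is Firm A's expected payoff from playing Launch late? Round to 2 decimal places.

5.75

E[Launch late] = 0.25·11 + 0.75·4 = 2.75 + 3 = 5.75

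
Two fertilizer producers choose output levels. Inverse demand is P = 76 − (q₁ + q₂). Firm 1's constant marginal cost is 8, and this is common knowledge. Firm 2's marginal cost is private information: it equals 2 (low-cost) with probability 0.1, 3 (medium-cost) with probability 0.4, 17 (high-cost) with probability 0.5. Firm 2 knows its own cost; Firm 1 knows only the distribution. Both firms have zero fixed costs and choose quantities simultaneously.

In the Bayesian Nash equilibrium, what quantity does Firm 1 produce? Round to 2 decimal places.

23.30

Each type of Firm 2 best-responds to q₁; Firm 1 best-responds to the expected q₂ over Firm 2's types.
Firm 2 with cost c maximizes (76 − (q₁+q₂) − c)·q₂, giving q₂(c) = (76 − c − q₁)/2.
E[c₂] = 0.1·2 + 0.4·3 + 0.5·17 = 9.9
Firm 1's FOC against E[q₂] yields q₁ = (76 − 2·8 + E[c₂])/3 = (76 − 16 + 9.9)/3 = 23.3.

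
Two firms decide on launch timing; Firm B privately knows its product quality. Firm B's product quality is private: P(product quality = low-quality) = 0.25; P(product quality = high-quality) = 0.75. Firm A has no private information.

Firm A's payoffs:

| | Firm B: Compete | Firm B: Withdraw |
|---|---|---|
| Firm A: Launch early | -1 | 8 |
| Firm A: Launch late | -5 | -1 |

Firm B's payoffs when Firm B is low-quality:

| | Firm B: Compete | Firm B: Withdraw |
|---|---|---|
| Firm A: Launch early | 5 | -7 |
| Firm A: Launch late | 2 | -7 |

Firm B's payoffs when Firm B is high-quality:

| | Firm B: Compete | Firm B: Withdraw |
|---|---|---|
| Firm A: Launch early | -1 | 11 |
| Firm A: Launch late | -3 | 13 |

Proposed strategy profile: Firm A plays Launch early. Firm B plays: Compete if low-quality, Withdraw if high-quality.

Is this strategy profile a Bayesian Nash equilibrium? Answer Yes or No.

Firm A plays Launch early: E[Launch early] = 0.25·(-1) + 0.75·(8) = 5.75; E[Launch late] = -2. Best-responding. ✓
Firm B (product quality low-quality), facing Launch early: Compete gives 5, Withdraw gives -7. Proposed Compete is best. ✓
Firm B (product quality high-quality), facing Launch early: Compete gives -1, Withdraw gives 11. Proposed Withdraw is best. ✓

Yes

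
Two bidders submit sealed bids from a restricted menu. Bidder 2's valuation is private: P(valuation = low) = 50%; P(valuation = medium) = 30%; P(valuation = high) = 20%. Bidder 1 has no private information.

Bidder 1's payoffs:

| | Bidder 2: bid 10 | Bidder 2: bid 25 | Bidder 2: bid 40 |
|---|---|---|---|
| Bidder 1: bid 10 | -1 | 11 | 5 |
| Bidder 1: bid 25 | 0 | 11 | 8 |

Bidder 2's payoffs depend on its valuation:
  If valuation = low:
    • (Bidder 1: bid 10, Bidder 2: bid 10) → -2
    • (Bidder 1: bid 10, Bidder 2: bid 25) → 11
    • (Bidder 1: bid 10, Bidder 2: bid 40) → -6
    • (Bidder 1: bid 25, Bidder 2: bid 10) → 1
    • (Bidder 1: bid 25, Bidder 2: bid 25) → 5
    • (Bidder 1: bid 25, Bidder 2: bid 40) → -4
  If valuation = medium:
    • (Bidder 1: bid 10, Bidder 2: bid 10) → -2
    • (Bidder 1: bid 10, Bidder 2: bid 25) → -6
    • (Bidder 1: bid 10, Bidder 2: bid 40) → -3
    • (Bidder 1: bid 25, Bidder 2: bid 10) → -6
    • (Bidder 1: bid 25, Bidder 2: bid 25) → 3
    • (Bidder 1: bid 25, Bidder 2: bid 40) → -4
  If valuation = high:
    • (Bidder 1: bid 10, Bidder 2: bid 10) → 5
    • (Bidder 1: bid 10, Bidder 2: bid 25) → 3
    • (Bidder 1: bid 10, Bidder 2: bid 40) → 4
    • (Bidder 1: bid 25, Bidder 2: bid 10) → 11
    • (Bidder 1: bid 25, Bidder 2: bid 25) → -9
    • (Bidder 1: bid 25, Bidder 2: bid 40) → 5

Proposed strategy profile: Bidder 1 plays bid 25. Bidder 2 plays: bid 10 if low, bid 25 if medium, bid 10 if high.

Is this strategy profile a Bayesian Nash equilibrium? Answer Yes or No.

Bidder 1 plays bid 25: E[bid 25] = 0.5·(0) + 0.3·(11) + 0.2·(0) = 3.3; E[bid 10] = 2.6. Best-responding. ✓
Bidder 2 (valuation low), facing bid 25: bid 10 gives 1, bid 25 gives 5, bid 40 gives -4. Proposed bid 10 is not best — profitable deviation exists. ✗
Bidder 2 (valuation medium), facing bid 25: bid 10 gives -6, bid 25 gives 3, bid 40 gives -4. Proposed bid 25 is best. ✓
Bidder 2 (valuation high), facing bid 25: bid 10 gives 11, bid 25 gives -9, bid 40 gives 5. Proposed bid 10 is best. ✓

No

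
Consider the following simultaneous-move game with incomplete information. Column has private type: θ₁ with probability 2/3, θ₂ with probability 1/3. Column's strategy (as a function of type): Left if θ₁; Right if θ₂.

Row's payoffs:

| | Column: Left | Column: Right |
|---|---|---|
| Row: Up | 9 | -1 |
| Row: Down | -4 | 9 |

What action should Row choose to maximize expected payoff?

Compute Row's expected payoff for each action, taking the expectation over Column's type.
E[Up] = 2/3·(9) + 1/3·(-1) = 17/3
E[Down] = 2/3·(-4) + 1/3·(9) = 1/3
Best response: Up (17/3 is the largest).

Up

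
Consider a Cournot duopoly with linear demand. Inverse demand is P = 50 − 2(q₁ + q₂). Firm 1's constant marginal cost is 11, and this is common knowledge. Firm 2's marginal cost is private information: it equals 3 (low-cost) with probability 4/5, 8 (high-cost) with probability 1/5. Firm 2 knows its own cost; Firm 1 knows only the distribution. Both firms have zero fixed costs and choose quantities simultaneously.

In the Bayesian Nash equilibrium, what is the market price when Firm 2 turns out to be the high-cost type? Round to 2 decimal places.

23.67

Firm 2 with cost c maximizes (50 − 2(q₁+q₂) − c)·q₂, giving q₂(c) = (50 − c − 2q₁)/4.
E[c₂] = 4/5·3 + 1/5·8 = 4
Firm 1's FOC against E[q₂] yields q₁ = (50 − 2·11 + E[c₂])/6 = (50 − 22 + 4)/6 = 5.33333.
q₂(high-cost) = 7.83333, so P = 50 − 2·(5.33333 + 7.83333) = 23.6667.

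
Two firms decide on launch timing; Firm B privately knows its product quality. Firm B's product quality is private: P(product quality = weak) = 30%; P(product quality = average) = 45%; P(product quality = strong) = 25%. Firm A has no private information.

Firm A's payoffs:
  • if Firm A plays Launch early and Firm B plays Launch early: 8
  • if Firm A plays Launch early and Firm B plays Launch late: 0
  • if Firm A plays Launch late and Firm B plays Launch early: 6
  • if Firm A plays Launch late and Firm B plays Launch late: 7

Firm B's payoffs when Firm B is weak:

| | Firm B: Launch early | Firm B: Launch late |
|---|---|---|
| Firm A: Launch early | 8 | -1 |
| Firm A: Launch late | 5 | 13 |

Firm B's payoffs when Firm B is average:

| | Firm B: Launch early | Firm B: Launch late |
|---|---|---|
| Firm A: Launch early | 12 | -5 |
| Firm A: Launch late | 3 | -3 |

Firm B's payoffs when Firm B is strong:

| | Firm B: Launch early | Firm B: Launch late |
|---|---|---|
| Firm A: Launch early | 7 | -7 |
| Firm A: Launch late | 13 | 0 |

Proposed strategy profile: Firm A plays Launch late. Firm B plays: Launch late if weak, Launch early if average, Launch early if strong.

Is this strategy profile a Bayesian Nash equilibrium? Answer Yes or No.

A profile is a BNE iff every type of every player is best-responding given beliefs about the other side.
Firm A plays Launch late: E[Launch late] = 0.3·(7) + 0.45·(6) + 0.25·(6) = 6.3; E[Launch early] = 5.6. Best-responding. ✓
Firm B (product quality weak), facing Launch late: Launch early gives 5, Launch late gives 13. Proposed Launch late is best. ✓
Firm B (product quality average), facing Launch late: Launch early gives 3, Launch late gives -3. Proposed Launch early is best. ✓
Firm B (product quality strong), facing Launch late: Launch early gives 13, Launch late gives 0. Proposed Launch early is best. ✓

Yes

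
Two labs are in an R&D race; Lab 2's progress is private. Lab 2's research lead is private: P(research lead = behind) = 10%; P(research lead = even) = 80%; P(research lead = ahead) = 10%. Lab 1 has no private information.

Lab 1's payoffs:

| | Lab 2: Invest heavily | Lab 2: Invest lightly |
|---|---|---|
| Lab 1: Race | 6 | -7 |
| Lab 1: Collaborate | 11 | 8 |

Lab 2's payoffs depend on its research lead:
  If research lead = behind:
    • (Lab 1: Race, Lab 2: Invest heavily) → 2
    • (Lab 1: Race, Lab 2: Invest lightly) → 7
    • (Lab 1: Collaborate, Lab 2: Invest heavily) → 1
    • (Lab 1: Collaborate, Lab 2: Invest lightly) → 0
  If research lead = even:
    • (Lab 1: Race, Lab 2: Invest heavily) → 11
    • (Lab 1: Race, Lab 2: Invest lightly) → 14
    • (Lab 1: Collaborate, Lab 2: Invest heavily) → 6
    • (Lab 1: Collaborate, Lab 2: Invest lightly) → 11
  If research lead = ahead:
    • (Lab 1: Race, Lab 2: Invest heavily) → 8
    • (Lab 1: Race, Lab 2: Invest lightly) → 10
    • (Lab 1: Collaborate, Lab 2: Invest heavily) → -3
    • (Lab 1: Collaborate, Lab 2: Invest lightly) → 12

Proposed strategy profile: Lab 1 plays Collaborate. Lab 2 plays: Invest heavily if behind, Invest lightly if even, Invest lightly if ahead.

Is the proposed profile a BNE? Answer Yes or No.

Yes

A profile is a BNE iff every type of every player is best-responding given beliefs about the other side.
Lab 1 plays Collaborate: E[Collaborate] = 0.1·(11) + 0.8·(8) + 0.1·(8) = 8.3; E[Race] = -5.7. Best-responding. ✓
Lab 2 (research lead behind), facing Collaborate: Invest heavily gives 1, Invest lightly gives 0. Proposed Invest heavily is best. ✓
Lab 2 (research lead even), facing Collaborate: Invest heavily gives 6, Invest lightly gives 11. Proposed Invest lightly is best. ✓
Lab 2 (research lead ahead), facing Collaborate: Invest heavily gives -3, Invest lightly gives 12. Proposed Invest lightly is best. ✓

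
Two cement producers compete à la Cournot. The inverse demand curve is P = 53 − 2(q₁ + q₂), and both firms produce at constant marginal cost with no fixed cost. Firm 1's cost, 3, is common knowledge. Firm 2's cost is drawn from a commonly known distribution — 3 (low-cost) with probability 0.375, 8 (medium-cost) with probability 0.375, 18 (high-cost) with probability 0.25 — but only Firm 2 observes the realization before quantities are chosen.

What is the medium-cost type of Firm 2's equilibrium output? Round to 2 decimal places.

Firm 2 with cost c maximizes (53 − 2(q₁+q₂) − c)·q₂, giving q₂(c) = (53 − c − 2q₁)/4.
E[c₂] = 0.375·3 + 0.375·8 + 0.25·18 = 8.625
Firm 1's FOC against E[q₂] yields q₁ = (53 − 2·3 + E[c₂])/6 = (53 − 6 + 8.625)/6 = 9.27083.
q₂(medium-cost) = (53 − 8 − 2·9.27083)/4 = 6.61458.

6.61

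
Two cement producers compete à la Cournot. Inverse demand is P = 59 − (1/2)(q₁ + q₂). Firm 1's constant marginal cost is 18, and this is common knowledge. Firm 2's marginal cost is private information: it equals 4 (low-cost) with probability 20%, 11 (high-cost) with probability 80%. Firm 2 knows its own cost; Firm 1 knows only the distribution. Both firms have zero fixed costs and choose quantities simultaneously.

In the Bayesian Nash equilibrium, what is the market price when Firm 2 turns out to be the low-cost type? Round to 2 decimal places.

Firm 2 with cost c maximizes (59 − (1/2)(q₁+q₂) − c)·q₂, giving q₂(c) = (59 − c − (1/2)q₁).
E[c₂] = 0.2·4 + 0.8·11 = 9.6
Firm 1's FOC against E[q₂] yields q₁ = (59 − 2·18 + E[c₂])/(3/2) = (59 − 36 + 9.6)/(3/2) = 21.7333.
q₂(low-cost) = 44.1333, so P = 59 − (1/2)·(21.7333 + 44.1333) = 26.0667.

26.07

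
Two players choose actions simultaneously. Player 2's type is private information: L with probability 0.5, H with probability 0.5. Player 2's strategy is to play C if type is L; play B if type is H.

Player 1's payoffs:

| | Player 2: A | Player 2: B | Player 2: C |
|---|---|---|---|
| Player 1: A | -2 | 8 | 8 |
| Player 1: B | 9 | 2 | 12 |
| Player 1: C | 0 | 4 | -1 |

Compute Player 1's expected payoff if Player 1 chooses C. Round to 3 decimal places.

1.500

E[C] = 0.5·(-1) + 0.5·4 = (-0.5) + 2 = 1.5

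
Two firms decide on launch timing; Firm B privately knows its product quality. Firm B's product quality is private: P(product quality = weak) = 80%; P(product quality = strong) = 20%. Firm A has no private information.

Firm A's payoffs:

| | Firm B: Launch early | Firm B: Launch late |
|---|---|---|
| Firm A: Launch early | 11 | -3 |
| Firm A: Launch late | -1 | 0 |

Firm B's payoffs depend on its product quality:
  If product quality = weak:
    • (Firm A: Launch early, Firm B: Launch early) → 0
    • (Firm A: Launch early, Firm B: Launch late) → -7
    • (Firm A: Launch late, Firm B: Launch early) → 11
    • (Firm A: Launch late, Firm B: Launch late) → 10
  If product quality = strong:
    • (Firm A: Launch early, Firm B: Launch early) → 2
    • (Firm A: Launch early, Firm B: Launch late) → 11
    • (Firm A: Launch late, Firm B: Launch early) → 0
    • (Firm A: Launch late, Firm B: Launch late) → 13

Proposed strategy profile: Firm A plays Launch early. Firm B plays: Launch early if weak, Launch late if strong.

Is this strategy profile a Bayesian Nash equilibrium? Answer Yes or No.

Firm A plays Launch early: E[Launch early] = 0.8·(11) + 0.2·(-3) = 8.2; E[Launch late] = -0.8. Best-responding. ✓
Firm B (product quality weak), facing Launch early: Launch early gives 0, Launch late gives -7. Proposed Launch early is best. ✓
Firm B (product quality strong), facing Launch early: Launch early gives 2, Launch late gives 11. Proposed Launch late is best. ✓

Yes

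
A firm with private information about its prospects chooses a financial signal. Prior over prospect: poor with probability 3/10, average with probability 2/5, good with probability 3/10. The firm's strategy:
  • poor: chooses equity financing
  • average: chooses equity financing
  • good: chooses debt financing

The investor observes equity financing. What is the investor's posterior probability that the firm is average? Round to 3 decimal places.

Apply Bayes' rule using the sender's strategy as the likelihood.
P(equity financing) = (3/10)·1 + (2/5)·1 + (3/10)·0 = 7/10
P(average | equity financing) = ((2/5)·1) / (7/10) = (2/5) / (7/10) = 4/7

0.571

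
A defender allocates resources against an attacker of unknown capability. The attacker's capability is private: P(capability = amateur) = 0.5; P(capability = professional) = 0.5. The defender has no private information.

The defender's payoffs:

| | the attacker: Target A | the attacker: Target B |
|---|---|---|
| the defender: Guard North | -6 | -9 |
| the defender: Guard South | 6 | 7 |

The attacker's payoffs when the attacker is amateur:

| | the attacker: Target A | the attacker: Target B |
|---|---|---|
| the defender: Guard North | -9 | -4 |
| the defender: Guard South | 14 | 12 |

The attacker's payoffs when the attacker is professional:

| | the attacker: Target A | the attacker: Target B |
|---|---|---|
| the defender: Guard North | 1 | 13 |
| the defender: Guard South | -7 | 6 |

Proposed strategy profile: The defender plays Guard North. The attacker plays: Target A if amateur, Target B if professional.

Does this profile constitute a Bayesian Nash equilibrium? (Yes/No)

The defender plays Guard North: E[Guard North] = 0.5·(-6) + 0.5·(-9) = -7.5; E[Guard South] = 6.5. Not best-responding. ✗
The attacker (capability amateur), facing Guard North: Target A gives -9, Target B gives -4. Proposed Target A is not best — profitable deviation exists. ✗
The attacker (capability professional), facing Guard North: Target A gives 1, Target B gives 13. Proposed Target B is best. ✓

No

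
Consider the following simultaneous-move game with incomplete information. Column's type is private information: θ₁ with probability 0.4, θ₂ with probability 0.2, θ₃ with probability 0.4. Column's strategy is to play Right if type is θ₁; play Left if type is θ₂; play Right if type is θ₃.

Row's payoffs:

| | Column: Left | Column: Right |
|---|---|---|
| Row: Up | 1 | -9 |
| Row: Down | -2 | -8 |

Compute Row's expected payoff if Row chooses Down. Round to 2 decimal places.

E[Down] = 0.4·(-8) + 0.2·(-2) + 0.4·(-8) = (-3.2) + (-0.4) + (-3.2) = -6.8

-6.80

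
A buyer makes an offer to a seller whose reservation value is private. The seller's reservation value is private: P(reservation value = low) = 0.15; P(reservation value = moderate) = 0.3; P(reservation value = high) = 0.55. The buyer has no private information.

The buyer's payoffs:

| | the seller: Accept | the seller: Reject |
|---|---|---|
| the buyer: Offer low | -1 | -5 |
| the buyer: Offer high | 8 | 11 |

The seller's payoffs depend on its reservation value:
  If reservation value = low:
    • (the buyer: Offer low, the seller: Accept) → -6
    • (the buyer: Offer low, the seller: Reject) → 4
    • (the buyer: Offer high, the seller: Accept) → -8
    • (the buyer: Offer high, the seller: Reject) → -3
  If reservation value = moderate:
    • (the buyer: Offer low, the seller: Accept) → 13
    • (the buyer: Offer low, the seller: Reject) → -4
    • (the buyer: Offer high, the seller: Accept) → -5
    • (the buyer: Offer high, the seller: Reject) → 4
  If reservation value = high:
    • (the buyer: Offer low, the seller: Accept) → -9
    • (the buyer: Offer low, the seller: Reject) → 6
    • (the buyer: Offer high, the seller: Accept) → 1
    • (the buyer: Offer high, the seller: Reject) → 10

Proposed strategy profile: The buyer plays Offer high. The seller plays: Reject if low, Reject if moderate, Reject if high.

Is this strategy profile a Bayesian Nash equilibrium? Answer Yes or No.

Yes

The buyer plays Offer high: E[Offer high] = 0.15·(11) + 0.3·(11) + 0.55·(11) = 11; E[Offer low] = -5. Best-responding. ✓
The seller (reservation value low), facing Offer high: Accept gives -8, Reject gives -3. Proposed Reject is best. ✓
The seller (reservation value moderate), facing Offer high: Accept gives -5, Reject gives 4. Proposed Reject is best. ✓
The seller (reservation value high), facing Offer high: Accept gives 1, Reject gives 10. Proposed Reject is best. ✓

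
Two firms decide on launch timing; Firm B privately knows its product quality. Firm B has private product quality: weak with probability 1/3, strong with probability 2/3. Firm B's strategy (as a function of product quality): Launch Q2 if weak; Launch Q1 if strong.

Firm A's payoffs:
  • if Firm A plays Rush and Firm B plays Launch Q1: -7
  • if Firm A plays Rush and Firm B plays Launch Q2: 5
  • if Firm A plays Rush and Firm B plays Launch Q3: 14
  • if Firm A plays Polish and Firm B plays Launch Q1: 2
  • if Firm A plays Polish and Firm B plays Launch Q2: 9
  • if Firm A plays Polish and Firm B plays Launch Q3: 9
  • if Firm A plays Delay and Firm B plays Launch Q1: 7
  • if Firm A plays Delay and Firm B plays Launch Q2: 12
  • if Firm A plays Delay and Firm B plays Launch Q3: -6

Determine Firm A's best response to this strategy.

Delay

E[Rush] = 1/3·(5) + 2/3·(-7) = -3
E[Polish] = 1/3·(9) + 2/3·(2) = 13/3
E[Delay] = 1/3·(12) + 2/3·(7) = 26/3
Best response: Delay (26/3 is the largest).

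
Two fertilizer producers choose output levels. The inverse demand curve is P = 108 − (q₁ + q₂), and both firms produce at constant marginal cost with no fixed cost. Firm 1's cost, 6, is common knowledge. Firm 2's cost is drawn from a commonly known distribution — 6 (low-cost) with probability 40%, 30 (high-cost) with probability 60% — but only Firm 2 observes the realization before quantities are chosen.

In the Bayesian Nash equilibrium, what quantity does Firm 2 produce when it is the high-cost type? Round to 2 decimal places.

19.60

Each type of Firm 2 best-responds to q₁; Firm 1 best-responds to the expected q₂ over Firm 2's types.
Firm 2 with cost c maximizes (108 − (q₁+q₂) − c)·q₂, giving q₂(c) = (108 − c − q₁)/2.
E[c₂] = 0.4·6 + 0.6·30 = 20.4
Firm 1's FOC against E[q₂] yields q₁ = (108 − 2·6 + E[c₂])/3 = (108 − 12 + 20.4)/3 = 38.8.
q₂(high-cost) = (108 − 30 − 38.8)/2 = 19.6.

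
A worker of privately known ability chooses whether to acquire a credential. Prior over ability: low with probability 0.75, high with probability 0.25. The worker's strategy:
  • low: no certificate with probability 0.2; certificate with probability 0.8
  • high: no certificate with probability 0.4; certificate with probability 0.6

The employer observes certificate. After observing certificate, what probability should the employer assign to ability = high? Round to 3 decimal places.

0.200

Apply Bayes' rule using the sender's strategy as the likelihood.
P(certificate) = 0.75·0.8 + 0.25·0.6 = 0.75
P(high | certificate) = (0.25·0.6) / 0.75 = 0.15 / 0.75 = 0.2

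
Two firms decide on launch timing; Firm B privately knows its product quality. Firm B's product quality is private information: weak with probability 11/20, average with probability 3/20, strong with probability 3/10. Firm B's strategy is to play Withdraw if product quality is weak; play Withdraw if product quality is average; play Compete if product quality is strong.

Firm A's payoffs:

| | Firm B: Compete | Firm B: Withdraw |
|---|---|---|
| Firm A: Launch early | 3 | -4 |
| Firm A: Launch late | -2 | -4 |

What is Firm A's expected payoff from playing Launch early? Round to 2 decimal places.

-1.90

E[Launch early] = 11/20·(-4) + 3/20·(-4) + 3/10·3 = (-11/5) + (-3/5) + 9/10 = -19/10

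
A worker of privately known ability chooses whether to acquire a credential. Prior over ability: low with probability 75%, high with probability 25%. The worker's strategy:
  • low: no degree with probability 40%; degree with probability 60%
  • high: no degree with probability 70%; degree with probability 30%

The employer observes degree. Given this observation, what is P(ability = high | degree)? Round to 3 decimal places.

0.143

Apply Bayes' rule using the sender's strategy as the likelihood.
P(degree) = 0.75·0.6 + 0.25·0.3 = 0.525
P(high | degree) = (0.25·0.3) / 0.525 = 0.075 / 0.525 = 0.142857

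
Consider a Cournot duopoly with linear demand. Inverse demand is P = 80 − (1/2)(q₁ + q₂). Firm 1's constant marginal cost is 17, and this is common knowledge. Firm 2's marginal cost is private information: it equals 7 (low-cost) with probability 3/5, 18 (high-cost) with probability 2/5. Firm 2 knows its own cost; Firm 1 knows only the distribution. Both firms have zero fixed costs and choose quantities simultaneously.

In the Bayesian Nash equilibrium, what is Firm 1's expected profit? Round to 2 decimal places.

732.17

Type-c best response for Firm 2: q₂(c) = (80 − c) − q₁/2.
Firm 1 maximizes expected profit; its first-order condition is 80 − q₁ − (1/2)E[q₂] − 17 = 0.
Substituting E[q₂] and solving: E[c₂] = 11.4, so q₁ = (80 − 2·17 + 11.4)/(3/2) = 38.2667.
E[P] = 80 − (1/2)·(q₁ + E[q₂]) = 36.1333; Firm 1's expected profit = (E[P] − 17)·q₁ = (36.1333 − 17)·38.2667 = 732.169.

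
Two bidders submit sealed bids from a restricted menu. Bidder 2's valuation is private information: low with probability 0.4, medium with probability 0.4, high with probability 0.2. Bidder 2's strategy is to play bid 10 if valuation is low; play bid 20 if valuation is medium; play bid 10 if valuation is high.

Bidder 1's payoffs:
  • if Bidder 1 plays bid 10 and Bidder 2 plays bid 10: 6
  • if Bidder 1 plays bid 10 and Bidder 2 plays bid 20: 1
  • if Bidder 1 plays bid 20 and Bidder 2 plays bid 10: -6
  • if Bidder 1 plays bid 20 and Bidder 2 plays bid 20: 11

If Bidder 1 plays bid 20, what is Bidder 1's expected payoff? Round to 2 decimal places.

0.80

E[bid 20] = 0.4·(-6) + 0.4·11 + 0.2·(-6) = (-2.4) + 4.4 + (-1.2) = 0.8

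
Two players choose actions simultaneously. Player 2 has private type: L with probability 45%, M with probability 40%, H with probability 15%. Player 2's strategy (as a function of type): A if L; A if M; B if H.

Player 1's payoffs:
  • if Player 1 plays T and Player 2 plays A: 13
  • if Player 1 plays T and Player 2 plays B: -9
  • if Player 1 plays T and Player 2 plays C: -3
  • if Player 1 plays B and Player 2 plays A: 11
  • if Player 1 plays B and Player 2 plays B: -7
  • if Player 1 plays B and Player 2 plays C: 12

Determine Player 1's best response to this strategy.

Compute Player 1's expected payoff for each action, taking the expectation over Player 2's type.
E[T] = 0.45·(13) + 0.4·(13) + 0.15·(-9) = 9.7
E[B] = 0.45·(11) + 0.4·(11) + 0.15·(-7) = 8.3
Best response: T (9.7 is the largest).

T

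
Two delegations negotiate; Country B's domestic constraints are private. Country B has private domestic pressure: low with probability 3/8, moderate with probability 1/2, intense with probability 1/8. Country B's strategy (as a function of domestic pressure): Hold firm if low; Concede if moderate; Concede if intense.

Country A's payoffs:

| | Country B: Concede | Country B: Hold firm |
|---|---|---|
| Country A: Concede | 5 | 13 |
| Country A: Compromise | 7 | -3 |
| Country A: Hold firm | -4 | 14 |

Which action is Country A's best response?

Concede

E[Concede] = 3/8·(13) + 1/2·(5) + 1/8·(5) = 8
E[Compromise] = 3/8·(-3) + 1/2·(7) + 1/8·(7) = 13/4
E[Hold firm] = 3/8·(14) + 1/2·(-4) + 1/8·(-4) = 11/4
Best response: Concede (8 is the largest).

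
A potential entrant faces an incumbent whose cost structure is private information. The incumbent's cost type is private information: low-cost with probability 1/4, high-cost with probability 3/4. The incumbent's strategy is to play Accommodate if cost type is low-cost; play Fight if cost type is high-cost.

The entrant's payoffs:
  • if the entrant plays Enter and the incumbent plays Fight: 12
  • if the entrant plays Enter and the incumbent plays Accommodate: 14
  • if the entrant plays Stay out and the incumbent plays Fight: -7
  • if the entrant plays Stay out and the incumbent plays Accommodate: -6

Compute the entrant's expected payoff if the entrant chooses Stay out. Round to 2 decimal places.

E[Stay out] = 1/4·(-6) + 3/4·(-7) = (-3/2) + (-21/4) = -27/4

-6.75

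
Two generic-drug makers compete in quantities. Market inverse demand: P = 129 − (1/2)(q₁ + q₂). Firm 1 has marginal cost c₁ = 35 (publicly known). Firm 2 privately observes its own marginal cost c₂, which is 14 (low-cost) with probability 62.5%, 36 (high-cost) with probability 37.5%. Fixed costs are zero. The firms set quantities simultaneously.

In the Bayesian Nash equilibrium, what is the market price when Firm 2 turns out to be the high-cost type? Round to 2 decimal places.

68.96

Each type of Firm 2 best-responds to q₁; Firm 1 best-responds to the expected q₂ over Firm 2's types.
Firm 2 with cost c maximizes (129 − (1/2)(q₁+q₂) − c)·q₂, giving q₂(c) = (129 − c − (1/2)q₁).
E[c₂] = 0.625·14 + 0.375·36 = 22.25
Firm 1's FOC against E[q₂] yields q₁ = (129 − 2·35 + E[c₂])/(3/2) = (129 − 70 + 22.25)/(3/2) = 54.1667.
q₂(high-cost) = 65.9167, so P = 129 − (1/2)·(54.1667 + 65.9167) = 68.9583.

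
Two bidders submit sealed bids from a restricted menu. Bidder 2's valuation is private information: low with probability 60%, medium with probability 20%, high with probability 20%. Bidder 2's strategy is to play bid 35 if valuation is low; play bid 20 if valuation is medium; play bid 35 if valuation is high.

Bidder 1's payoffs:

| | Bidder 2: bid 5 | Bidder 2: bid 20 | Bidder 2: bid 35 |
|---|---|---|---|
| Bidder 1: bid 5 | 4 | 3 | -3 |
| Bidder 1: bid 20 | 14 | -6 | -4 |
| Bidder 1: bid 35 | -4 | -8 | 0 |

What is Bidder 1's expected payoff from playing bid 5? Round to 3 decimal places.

-1.800

E[bid 5] = 0.6·(-3) + 0.2·3 + 0.2·(-3) = (-1.8) + 0.6 + (-0.6) = -1.8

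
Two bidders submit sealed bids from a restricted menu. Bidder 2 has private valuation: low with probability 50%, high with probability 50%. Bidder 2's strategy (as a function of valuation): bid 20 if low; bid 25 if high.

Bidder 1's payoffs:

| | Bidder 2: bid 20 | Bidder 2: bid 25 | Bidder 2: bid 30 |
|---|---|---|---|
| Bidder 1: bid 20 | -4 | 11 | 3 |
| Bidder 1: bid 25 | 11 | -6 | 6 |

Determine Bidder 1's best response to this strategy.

Compute Bidder 1's expected payoff for each action, taking the expectation over Bidder 2's type.
E[bid 20] = 0.5·(-4) + 0.5·(11) = 3.5
E[bid 25] = 0.5·(11) + 0.5·(-6) = 2.5
Best response: bid 20 (3.5 is the largest).

bid 20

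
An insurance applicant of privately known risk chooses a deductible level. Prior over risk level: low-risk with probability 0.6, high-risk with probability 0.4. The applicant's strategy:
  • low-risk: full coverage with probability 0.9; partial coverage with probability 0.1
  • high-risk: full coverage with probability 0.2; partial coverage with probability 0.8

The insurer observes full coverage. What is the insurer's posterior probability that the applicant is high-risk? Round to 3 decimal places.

0.129

Apply Bayes' rule using the sender's strategy as the likelihood.
P(full coverage) = 0.6·0.9 + 0.4·0.2 = 0.62
P(high-risk | full coverage) = (0.4·0.2) / 0.62 = 0.08 / 0.62 = 0.129032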